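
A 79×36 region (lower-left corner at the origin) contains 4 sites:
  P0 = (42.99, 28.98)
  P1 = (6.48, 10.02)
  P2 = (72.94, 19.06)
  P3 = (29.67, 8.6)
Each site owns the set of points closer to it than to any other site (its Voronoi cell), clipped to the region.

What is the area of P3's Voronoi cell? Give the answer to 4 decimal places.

Area of P3's cell: 668.9414

1. box [0,79]×[0,36]: [(0, 0) (79, 0) (79, 36) (0, 36)]
2. ⊥bis P3·P0 via (36.33,18.79): [(0, 0) (65.0793, 0) (9.9982, 36) (0, 36)]  |A|=1351.3941
3. ⊥bis P3·P1 via (18.075,9.31): [(17.5049, 0) (65.0793, 0) (19.3356, 29.8972)]  |A|=711.1703
4. ⊥bis P3·P2 via (51.305,13.83): [(17.5049, 0) (54.6482, 0) (52.6909, 8.0968) (19.3356, 29.8972)]  |A|=668.9414
5. canonical 4-gon: [(17.5049, 0) (54.6482, 0) (52.6909, 8.0968) (19.3356, 29.8972)]
6. shoelace: 668.9414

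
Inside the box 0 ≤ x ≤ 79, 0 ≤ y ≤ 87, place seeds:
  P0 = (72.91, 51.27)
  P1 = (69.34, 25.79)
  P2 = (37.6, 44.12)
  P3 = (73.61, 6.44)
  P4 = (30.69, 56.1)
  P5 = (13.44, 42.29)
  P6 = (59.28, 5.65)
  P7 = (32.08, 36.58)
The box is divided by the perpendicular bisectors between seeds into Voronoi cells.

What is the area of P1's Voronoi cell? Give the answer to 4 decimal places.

Area of P1's cell: 592.2104

1. box [0,79]×[0,87]: [(0, 0) (79, 0) (79, 87) (0, 87)]
2. ⊥bis P1·P0 via (71.125,38.53): [(0, 48.4953) (0, 0) (79, 0) (79, 37.4266)]  |A|=3393.917
3. ⊥bis P1·P2 via (53.47,34.955): [(56.7016, 40.5509) (33.2833, 0) (79, 0) (79, 37.4266)]  |A|=1344.2016
4. ⊥bis P1·P3 via (71.475,16.115): [(56.7016, 40.5509) (38.3711, 8.8099) (79, 17.7756) (79, 37.4266)]  |A|=781.7212
5. ⊥bis P1·P4 via (50.015,40.945): [(56.7016, 40.5509) (38.3711, 8.8099) (79, 17.7756) (79, 37.4266)]  |A|=781.7212
6. ⊥bis P1·P5 via (41.39,34.04): [(56.7016, 40.5509) (38.3711, 8.8099) (79, 17.7756) (79, 37.4266)]  |A|=781.7212
7. ⊥bis P1·P6 via (64.31,15.72): [(56.7016, 40.5509) (47.2755, 24.2288) (65.957, 14.8973) (79, 17.7756) (79, 37.4266)]  |A|=596.1522
8. ⊥bis P1·P7 via (50.71,31.185): [(56.7016, 40.5509) (50.1238, 29.1608) (48.5161, 23.6091) (65.957, 14.8973) (79, 17.7756) (79, 37.4266)]  |A|=592.2104
9. canonical 6-gon: [(56.7016, 40.5509) (50.1238, 29.1608) (48.5161, 23.6091) (65.957, 14.8973) (79, 17.7756) (79, 37.4266)]
10. shoelace: 592.2104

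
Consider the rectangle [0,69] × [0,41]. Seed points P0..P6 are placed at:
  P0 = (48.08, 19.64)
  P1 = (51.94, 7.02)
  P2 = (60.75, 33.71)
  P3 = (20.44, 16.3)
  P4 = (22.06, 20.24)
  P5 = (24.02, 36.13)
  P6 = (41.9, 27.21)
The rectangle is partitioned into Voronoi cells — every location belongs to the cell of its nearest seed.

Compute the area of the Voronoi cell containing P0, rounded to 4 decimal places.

1. box [0,69]×[0,41]: [(0, 0) (69, 0) (69, 41) (0, 41)]
2. ⊥bis P0·P1 via (50.01,13.33): [(0, 0) (6.4285, 0) (69, 19.1384) (69, 41) (0, 41)]  |A|=2230.2423
3. ⊥bis P0·P2 via (54.415,26.675): [(0, 0) (6.4285, 0) (64.3603, 17.7192) (38.5071, 41) (0, 41)]  |A|=1824.5784
4. ⊥bis P0·P3 via (34.26,17.97): [(35.3621, 8.8497) (64.3603, 17.7192) (38.5071, 41) (31.4771, 41)]  |A|=565.2124
5. ⊥bis P0·P4 via (35.07,19.94): [(34.9021, 12.6567) (35.3621, 8.8497) (64.3603, 17.7192) (38.5071, 41) (35.5556, 41)]  |A|=507.4125
6. ⊥bis P0·P5 via (36.05,27.885): [(35.2255, 26.6819) (34.9021, 12.6567) (35.3621, 8.8497) (64.3603, 17.7192) (42.546, 37.363)]  |A|=451.4009
7. ⊥bis P0·P6 via (44.99,23.425): [(34.9616, 15.238) (34.9021, 12.6567) (35.3621, 8.8497) (64.3603, 17.7192) (51.8264, 29.0061)]  |A|=276.5666
8. canonical 5-gon: [(34.9616, 15.238) (34.9021, 12.6567) (35.3621, 8.8497) (64.3603, 17.7192) (51.8264, 29.0061)]
9. shoelace: 276.5666

Area of P0's cell: 276.5666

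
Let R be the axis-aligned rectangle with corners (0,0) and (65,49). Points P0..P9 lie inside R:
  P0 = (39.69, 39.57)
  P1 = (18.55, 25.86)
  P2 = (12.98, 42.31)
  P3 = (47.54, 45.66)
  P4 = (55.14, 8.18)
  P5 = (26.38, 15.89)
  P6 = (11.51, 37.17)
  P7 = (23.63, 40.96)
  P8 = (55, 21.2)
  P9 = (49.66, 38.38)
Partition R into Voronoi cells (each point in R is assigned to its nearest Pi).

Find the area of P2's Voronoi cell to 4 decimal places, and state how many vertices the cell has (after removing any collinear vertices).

1. box [0,65]×[0,49]: [(0, 0) (65, 0) (65, 49) (0, 49)]
2. ⊥bis P2·P0 via (26.335,40.94): [(0, 0) (22.1352, 0) (27.1618, 49) (0, 49)]  |A|=1207.778
3. ⊥bis P2·P1 via (15.765,34.085): [(0, 28.7469) (25.9868, 37.5461) (27.1618, 49) (0, 49)]  |A|=418.7105
4. ⊥bis P2·P3 via (30.26,43.985): [(0, 28.7469) (25.9868, 37.5461) (27.1618, 49) (0, 49)]  |A|=418.7105
5. ⊥bis P2·P4 via (34.06,25.245): [(0, 28.7469) (25.9868, 37.5461) (27.1618, 49) (0, 49)]  |A|=418.7105
6. ⊥bis P2·P5 via (19.68,29.1): [(0, 28.7469) (25.9868, 37.5461) (27.1618, 49) (0, 49)]  |A|=418.7105
7. ⊥bis P2·P6 via (12.245,39.74): [(0, 43.242) (23.2071, 36.6049) (25.9868, 37.5461) (27.1618, 49) (0, 49)]  |A|=250.5164
8. ⊥bis P2·P7 via (18.305,41.635): [(0, 43.242) (17.8612, 38.1338) (19.2386, 49) (0, 49)]  |A|=155.9476
9. ⊥bis P2·P8 via (33.99,31.755): [(0, 43.242) (17.8612, 38.1338) (19.2386, 49) (0, 49)]  |A|=155.9476
10. ⊥bis P2·P9 via (31.32,40.345): [(0, 43.242) (17.8612, 38.1338) (19.2386, 49) (0, 49)]  |A|=155.9476
11. canonical 4-gon: [(0, 43.242) (17.8612, 38.1338) (19.2386, 49) (0, 49)]
12. shoelace: 155.9476

Area of P2's cell: 155.9476 (4 vertices)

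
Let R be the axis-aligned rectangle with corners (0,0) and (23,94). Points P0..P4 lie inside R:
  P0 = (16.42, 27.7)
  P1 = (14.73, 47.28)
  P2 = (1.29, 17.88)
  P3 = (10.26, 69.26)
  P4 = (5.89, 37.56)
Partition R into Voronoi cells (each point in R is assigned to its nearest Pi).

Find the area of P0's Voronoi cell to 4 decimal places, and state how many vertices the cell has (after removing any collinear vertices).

1. box [0,23]×[0,94]: [(0, 0) (23, 0) (23, 94) (0, 94)]
2. ⊥bis P0·P1 via (15.575,37.49): [(0, 36.1457) (0, 0) (23, 0) (23, 38.1309)]  |A|=854.1804
3. ⊥bis P0·P2 via (8.855,22.79): [(0.1767, 36.1609) (23, 0.9963) (23, 38.1309)]  |A|=423.7663
4. ⊥bis P0·P3 via (13.34,48.48): [(0.1767, 36.1609) (23, 0.9963) (23, 38.1309)]  |A|=423.7663
5. ⊥bis P0·P4 via (11.155,32.63): [(15.7173, 37.5023) (6.0246, 27.1509) (23, 0.9963) (23, 38.1309)]  |A|=349.8341
6. canonical 4-gon: [(15.7173, 37.5023) (6.0246, 27.1509) (23, 0.9963) (23, 38.1309)]
7. shoelace: 349.8341

Area of P0's cell: 349.8341 (4 vertices)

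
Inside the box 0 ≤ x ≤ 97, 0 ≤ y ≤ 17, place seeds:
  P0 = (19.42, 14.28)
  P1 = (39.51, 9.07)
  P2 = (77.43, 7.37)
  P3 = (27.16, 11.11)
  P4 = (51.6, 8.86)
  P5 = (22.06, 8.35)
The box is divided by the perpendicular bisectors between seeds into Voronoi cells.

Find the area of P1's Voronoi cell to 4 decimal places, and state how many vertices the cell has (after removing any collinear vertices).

1. box [0,97]×[0,17]: [(0, 0) (97, 0) (97, 17) (0, 17)]
2. ⊥bis P1·P0 via (29.465,11.675): [(26.4373, 0) (97, 0) (97, 17) (30.8459, 17)]  |A|=1162.0925
3. ⊥bis P1·P2 via (58.47,8.22): [(26.4373, 0) (58.1015, 0) (58.8636, 17) (30.8459, 17)]  |A|=507.2959
4. ⊥bis P1·P3 via (33.335,10.09): [(31.6683, 0) (58.1015, 0) (58.8636, 17) (34.4764, 17)]  |A|=431.9733
5. ⊥bis P1·P4 via (45.555,8.965): [(31.6683, 0) (45.3993, 0) (45.6946, 17) (34.4764, 17)]  |A|=212.0676
6. ⊥bis P1·P5 via (30.785,8.71): [(31.6683, 0) (45.3993, 0) (45.6946, 17) (34.4764, 17)]  |A|=212.0676
7. canonical 4-gon: [(31.6683, 0) (45.3993, 0) (45.6946, 17) (34.4764, 17)]
8. shoelace: 212.0676

Area of P1's cell: 212.0676 (4 vertices)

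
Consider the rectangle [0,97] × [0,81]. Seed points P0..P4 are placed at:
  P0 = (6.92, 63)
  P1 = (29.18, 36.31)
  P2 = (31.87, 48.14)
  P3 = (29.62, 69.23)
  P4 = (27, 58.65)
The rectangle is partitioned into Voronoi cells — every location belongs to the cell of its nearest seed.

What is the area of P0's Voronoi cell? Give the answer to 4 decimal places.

1. box [0,97]×[0,81]: [(0, 0) (97, 0) (97, 81) (0, 81)]
2. ⊥bis P0·P1 via (18.05,49.655): [(0, 34.6009) (55.633, 81) (0, 81)]  |A|=1290.6601
3. ⊥bis P0·P2 via (19.395,55.57): [(0, 34.6009) (13.7224, 46.0457) (34.5409, 81) (0, 81)]  |A|=922.0297
4. ⊥bis P0·P3 via (18.27,66.115): [(0, 34.6009) (13.7224, 46.0457) (20.606, 57.6033) (14.1848, 81) (0, 81)]  |A|=683.8975
5. ⊥bis P0·P4 via (16.96,60.825): [(0, 34.6009) (13.7224, 46.0457) (13.7788, 46.1404) (18.1783, 66.449) (14.1848, 81) (0, 81)]  |A|=639.7879
6. canonical 6-gon: [(0, 34.6009) (13.7224, 46.0457) (13.7788, 46.1404) (18.1783, 66.449) (14.1848, 81) (0, 81)]
7. shoelace: 639.7879

Area of P0's cell: 639.7879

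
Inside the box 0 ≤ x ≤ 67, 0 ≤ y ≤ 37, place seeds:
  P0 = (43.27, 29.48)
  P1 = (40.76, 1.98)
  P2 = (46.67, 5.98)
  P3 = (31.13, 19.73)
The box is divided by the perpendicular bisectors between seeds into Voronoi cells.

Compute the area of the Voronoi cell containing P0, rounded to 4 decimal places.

Area of P0's cell: 582.1800

1. box [0,67]×[0,37]: [(0, 0) (67, 0) (67, 37) (0, 37)]
2. ⊥bis P0·P1 via (42.015,15.73): [(0, 19.5648) (67, 13.4496) (67, 37) (0, 37)]  |A|=1373.0185
3. ⊥bis P0·P2 via (44.97,17.73): [(0, 19.5648) (35.3507, 16.3383) (67, 20.9173) (67, 37) (0, 37)]  |A|=1254.8436
4. ⊥bis P0·P3 via (37.2,24.605): [(42.9556, 17.4386) (67, 20.9173) (67, 37) (27.2452, 37)]  |A|=582.18
5. canonical 4-gon: [(42.9556, 17.4386) (67, 20.9173) (67, 37) (27.2452, 37)]
6. shoelace: 582.18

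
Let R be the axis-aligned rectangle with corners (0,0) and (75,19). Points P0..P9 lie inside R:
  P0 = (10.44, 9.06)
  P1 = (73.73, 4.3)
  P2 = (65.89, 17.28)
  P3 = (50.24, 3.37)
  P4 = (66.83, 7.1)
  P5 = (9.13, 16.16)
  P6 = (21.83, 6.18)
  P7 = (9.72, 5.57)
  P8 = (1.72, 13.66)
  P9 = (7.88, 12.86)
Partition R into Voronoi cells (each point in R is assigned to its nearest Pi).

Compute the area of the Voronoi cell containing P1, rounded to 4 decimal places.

1. box [0,75]×[0,19]: [(0, 0) (75, 0) (75, 19) (0, 19)]
2. ⊥bis P1·P0 via (42.085,6.68): [(41.5826, 0) (75, 0) (75, 19) (43.0116, 19)]  |A|=621.3553
3. ⊥bis P1·P2 via (69.81,10.79): [(51.9459, 0) (75, 0) (75, 13.9248)]  |A|=160.5115
4. ⊥bis P1·P3 via (61.985,3.835): [(61.8988, 6.0116) (62.1368, 0) (75, 0) (75, 13.9248)]  |A|=129.8797
5. ⊥bis P1·P4 via (70.28,5.7): [(73.1688, 12.8187) (67.967, 0) (75, 0) (75, 13.9248)]  |A|=57.8271
6. ⊥bis P1·P5 via (41.43,10.23): [(73.1688, 12.8187) (67.967, 0) (75, 0) (75, 13.9248)]  |A|=57.8271
7. ⊥bis P1·P6 via (47.78,5.24): [(73.1688, 12.8187) (67.967, 0) (75, 0) (75, 13.9248)]  |A|=57.8271
8. ⊥bis P1·P7 via (41.725,4.935): [(73.1688, 12.8187) (67.967, 0) (75, 0) (75, 13.9248)]  |A|=57.8271
9. ⊥bis P1·P8 via (37.725,8.98): [(73.1688, 12.8187) (67.967, 0) (75, 0) (75, 13.9248)]  |A|=57.8271
10. ⊥bis P1·P9 via (40.805,8.58): [(73.1688, 12.8187) (67.967, 0) (75, 0) (75, 13.9248)]  |A|=57.8271
11. canonical 4-gon: [(73.1688, 12.8187) (67.967, 0) (75, 0) (75, 13.9248)]
12. shoelace: 57.8271

Area of P1's cell: 57.8271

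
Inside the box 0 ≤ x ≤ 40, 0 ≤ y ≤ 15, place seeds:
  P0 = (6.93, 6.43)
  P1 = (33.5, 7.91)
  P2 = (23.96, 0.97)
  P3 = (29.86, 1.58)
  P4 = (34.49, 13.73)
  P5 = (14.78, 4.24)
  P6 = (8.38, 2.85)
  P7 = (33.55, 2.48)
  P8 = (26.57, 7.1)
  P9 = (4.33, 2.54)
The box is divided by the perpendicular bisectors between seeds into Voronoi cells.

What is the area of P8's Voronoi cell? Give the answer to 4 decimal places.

Area of P8's cell: 100.5374

1. box [0,40]×[0,15]: [(0, 0) (40, 0) (40, 15) (0, 15)]
2. ⊥bis P8·P0 via (16.75,6.765): [(16.9808, 0) (40, 0) (40, 15) (16.4691, 15)]  |A|=349.1261
3. ⊥bis P8·P1 via (30.035,7.505): [(16.9808, 0) (30.9122, 0) (29.159, 15) (16.4691, 15)]  |A|=199.6599
4. ⊥bis P8·P2 via (25.265,4.035): [(16.719, 7.6737) (30.7116, 1.716) (29.159, 15) (16.4691, 15)]  |A|=134.7994
5. ⊥bis P8·P3 via (28.215,4.34): [(16.719, 7.6737) (26.6873, 3.4294) (30.2623, 5.5602) (29.159, 15) (16.4691, 15)]  |A|=127.4489
6. ⊥bis P8·P4 via (30.53,10.415): [(16.719, 7.6737) (26.6873, 3.4294) (30.2623, 5.5602) (29.5593, 11.5745) (26.6918, 15) (16.4691, 15)]  |A|=123.2233
7. ⊥bis P8·P5 via (20.675,5.67): [(20.5886, 6.0261) (26.6873, 3.4294) (30.2623, 5.5602) (29.5593, 11.5745) (26.6918, 15) (18.4117, 15)]  |A|=100.5374
8. ⊥bis P8·P6 via (17.475,4.975): [(20.5886, 6.0261) (26.6873, 3.4294) (30.2623, 5.5602) (29.5593, 11.5745) (26.6918, 15) (18.4117, 15)]  |A|=100.5374
9. ⊥bis P8·P7 via (30.06,4.79): [(20.5886, 6.0261) (26.6873, 3.4294) (30.2623, 5.5602) (29.5593, 11.5745) (26.6918, 15) (18.4117, 15)]  |A|=100.5374
10. ⊥bis P8·P9 via (15.45,4.82): [(20.5886, 6.0261) (26.6873, 3.4294) (30.2623, 5.5602) (29.5593, 11.5745) (26.6918, 15) (18.4117, 15)]  |A|=100.5374
11. canonical 6-gon: [(20.5886, 6.0261) (26.6873, 3.4294) (30.2623, 5.5602) (29.5593, 11.5745) (26.6918, 15) (18.4117, 15)]
12. shoelace: 100.5374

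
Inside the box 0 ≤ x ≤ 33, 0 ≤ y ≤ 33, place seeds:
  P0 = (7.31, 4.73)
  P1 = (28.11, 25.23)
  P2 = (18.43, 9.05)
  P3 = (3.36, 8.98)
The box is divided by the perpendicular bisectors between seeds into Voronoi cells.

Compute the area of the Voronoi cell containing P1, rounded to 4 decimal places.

1. box [0,33]×[0,33]: [(0, 0) (33, 0) (33, 33) (0, 33)]
2. ⊥bis P1·P0 via (17.71,14.98): [(0, 32.9492) (32.4739, 0) (33, 0) (33, 33) (0, 33)]  |A|=554.0053
3. ⊥bis P1·P2 via (23.27,17.14): [(0, 32.9492) (4.5331, 28.3497) (33, 11.3188) (33, 33) (0, 33)]  |A|=385.4426
4. ⊥bis P1·P3 via (15.735,17.105): [(10.8227, 24.5869) (33, 11.3188) (33, 33) (5.2989, 33)]  |A|=356.9418
5. canonical 4-gon: [(10.8227, 24.5869) (33, 11.3188) (33, 33) (5.2989, 33)]
6. shoelace: 356.9418

Area of P1's cell: 356.9418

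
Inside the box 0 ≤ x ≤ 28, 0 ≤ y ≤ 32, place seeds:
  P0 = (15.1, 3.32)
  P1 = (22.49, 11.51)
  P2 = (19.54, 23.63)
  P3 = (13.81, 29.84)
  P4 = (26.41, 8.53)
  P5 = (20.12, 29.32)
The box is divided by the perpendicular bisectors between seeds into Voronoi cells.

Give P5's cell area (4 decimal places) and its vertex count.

Area of P5's cell: 64.0340 (4 vertices)

1. box [0,28]×[0,32]: [(0, 0) (28, 0) (28, 32) (0, 32)]
2. ⊥bis P5·P0 via (17.61,16.32): [(0, 19.7201) (28, 14.3139) (28, 32) (0, 32)]  |A|=419.5238
3. ⊥bis P5·P1 via (21.305,20.415): [(0, 19.7201) (6.562, 18.4531) (28, 21.3059) (28, 32) (0, 32)]  |A|=344.5766
4. ⊥bis P5·P2 via (19.83,26.475): [(0, 28.4963) (28, 25.6422) (28, 32) (0, 32)]  |A|=138.0604
5. ⊥bis P5·P3 via (16.965,29.58): [(16.7351, 26.7905) (28, 25.6422) (28, 32) (17.1644, 32)]  |A|=64.034
6. ⊥bis P5·P4 via (23.265,18.925): [(16.7351, 26.7905) (28, 25.6422) (28, 32) (17.1644, 32)]  |A|=64.034
7. canonical 4-gon: [(16.7351, 26.7905) (28, 25.6422) (28, 32) (17.1644, 32)]
8. shoelace: 64.034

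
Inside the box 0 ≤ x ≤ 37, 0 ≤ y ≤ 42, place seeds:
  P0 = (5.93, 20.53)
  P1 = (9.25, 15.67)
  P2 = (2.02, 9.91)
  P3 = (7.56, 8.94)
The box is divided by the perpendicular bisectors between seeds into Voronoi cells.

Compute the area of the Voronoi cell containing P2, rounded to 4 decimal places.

Area of P2's cell: 68.6748

1. box [0,37]×[0,42]: [(0, 0) (37, 0) (37, 42) (0, 42)]
2. ⊥bis P2·P0 via (3.975,15.22): [(0, 16.6835) (0, 0) (37, 0) (37, 3.0611)]  |A|=365.2745
3. ⊥bis P2·P1 via (5.635,12.79): [(3.5845, 15.3638) (0, 16.6835) (0, 0) (15.8245, 0)]  |A|=151.4635
4. ⊥bis P2·P3 via (4.79,9.425): [(5.4253, 13.0533) (3.5845, 15.3638) (0, 16.6835) (0, 0) (3.1398, 0)]  |A|=68.6748
5. canonical 5-gon: [(5.4253, 13.0533) (3.5845, 15.3638) (0, 16.6835) (0, 0) (3.1398, 0)]
6. shoelace: 68.6748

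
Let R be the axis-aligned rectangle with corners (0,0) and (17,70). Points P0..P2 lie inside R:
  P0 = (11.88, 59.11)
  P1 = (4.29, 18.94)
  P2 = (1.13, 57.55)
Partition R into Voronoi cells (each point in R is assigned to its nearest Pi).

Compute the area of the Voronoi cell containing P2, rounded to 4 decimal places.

Area of P2's cell: 224.4350

1. box [0,17]×[0,70]: [(0, 0) (17, 0) (17, 70) (0, 70)]
2. ⊥bis P2·P0 via (6.505,58.33): [(0, 0) (14.9696, 0) (4.8115, 70) (0, 70)]  |A|=692.3394
3. ⊥bis P2·P1 via (2.71,38.245): [(0, 38.0232) (9.3409, 38.7877) (4.8115, 70) (0, 70)]  |A|=224.435
4. canonical 4-gon: [(0, 38.0232) (9.3409, 38.7877) (4.8115, 70) (0, 70)]
5. shoelace: 224.435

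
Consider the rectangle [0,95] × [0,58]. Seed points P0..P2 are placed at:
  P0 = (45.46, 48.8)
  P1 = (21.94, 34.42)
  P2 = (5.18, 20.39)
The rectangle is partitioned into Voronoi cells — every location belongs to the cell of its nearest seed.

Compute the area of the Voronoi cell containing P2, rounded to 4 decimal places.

1. box [0,95]×[0,58]: [(0, 0) (95, 0) (95, 58) (0, 58)]
2. ⊥bis P2·P0 via (25.32,34.595): [(0, 0) (49.7203, 0) (8.8122, 58) (0, 58)]  |A|=1697.4411
3. ⊥bis P2·P1 via (13.56,27.405): [(0, 43.6035) (0, 0) (36.5011, 0)]  |A|=795.7878
4. canonical 3-gon: [(0, 43.6035) (0, 0) (36.5011, 0)]
5. shoelace: 795.7878

Area of P2's cell: 795.7878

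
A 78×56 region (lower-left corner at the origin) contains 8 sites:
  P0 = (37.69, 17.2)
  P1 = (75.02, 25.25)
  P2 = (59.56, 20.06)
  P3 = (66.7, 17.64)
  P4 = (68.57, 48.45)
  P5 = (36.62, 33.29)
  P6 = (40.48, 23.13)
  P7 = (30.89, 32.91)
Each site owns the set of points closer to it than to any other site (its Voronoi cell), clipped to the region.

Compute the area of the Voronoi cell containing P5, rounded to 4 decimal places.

Area of P5's cell: 457.0589

1. box [0,78]×[0,56]: [(0, 0) (78, 0) (78, 56) (0, 56)]
2. ⊥bis P5·P0 via (37.155,25.245): [(0, 22.7742) (78, 27.9612) (78, 56) (0, 56)]  |A|=2389.3199
3. ⊥bis P5·P1 via (55.82,29.27): [(0, 22.7742) (55.2289, 26.4469) (61.4166, 56) (0, 56)]  |A|=1825.0381
4. ⊥bis P5·P2 via (48.09,26.675): [(0, 22.7742) (47.6685, 25.9442) (59.3728, 46.2387) (61.4166, 56) (0, 56)]  |A|=1751.2627
5. ⊥bis P5·P3 via (51.66,25.465): [(0, 22.7742) (47.6685, 25.9442) (59.3728, 46.2387) (61.4166, 56) (0, 56)]  |A|=1751.2627
6. ⊥bis P5·P4 via (52.595,40.87): [(0, 22.7742) (47.6685, 25.9442) (54.2568, 37.3678) (45.4159, 56) (0, 56)]  |A|=1586.2945
7. ⊥bis P5·P6 via (38.55,28.21): [(0, 22.7742) (29.3858, 24.7283) (51.9005, 33.2821) (54.2568, 37.3678) (45.4159, 56) (0, 56)]  |A|=1521.7883
8. ⊥bis P5·P7 via (33.755,33.1): [(34.1892, 26.5532) (51.9005, 33.2821) (54.2568, 37.3678) (45.4159, 56) (32.2363, 56)]  |A|=457.0589
9. canonical 5-gon: [(34.1892, 26.5532) (51.9005, 33.2821) (54.2568, 37.3678) (45.4159, 56) (32.2363, 56)]
10. shoelace: 457.0589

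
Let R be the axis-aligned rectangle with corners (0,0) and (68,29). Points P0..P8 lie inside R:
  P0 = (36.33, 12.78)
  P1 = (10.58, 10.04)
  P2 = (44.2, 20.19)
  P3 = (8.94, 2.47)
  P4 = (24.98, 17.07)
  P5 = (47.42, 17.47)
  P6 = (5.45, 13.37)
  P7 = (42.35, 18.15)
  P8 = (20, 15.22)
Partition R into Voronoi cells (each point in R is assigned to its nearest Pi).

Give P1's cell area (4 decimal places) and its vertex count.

1. box [0,68]×[0,29]: [(0, 0) (68, 0) (68, 29) (0, 29)]
2. ⊥bis P1·P0 via (23.455,11.41): [(0, 0) (24.6691, 0) (21.5833, 29) (0, 29)]  |A|=670.6598
3. ⊥bis P1·P2 via (27.39,15.115): [(0, 0) (24.6691, 0) (21.5833, 29) (0, 29)]  |A|=670.6598
4. ⊥bis P1·P3 via (9.76,6.255): [(0, 8.3695) (24.3396, 3.0964) (21.5833, 29) (0, 29)]  |A|=530.6124
5. ⊥bis P1·P4 via (17.78,13.555): [(0, 8.3695) (22.7139, 3.4486) (10.2398, 29) (0, 29)]  |A|=365.121
6. ⊥bis P1·P5 via (29,13.755): [(0, 8.3695) (22.7139, 3.4486) (10.2398, 29) (0, 29)]  |A|=365.121
7. ⊥bis P1·P6 via (8.015,11.705): [(5.1286, 7.2584) (22.7139, 3.4486) (14.1038, 21.0851)]  |A|=138.6704
8. ⊥bis P1·P7 via (26.465,14.095): [(5.1286, 7.2584) (22.7139, 3.4486) (14.1038, 21.0851)]  |A|=138.6704
9. ⊥bis P1·P8 via (15.29,12.63): [(12.2289, 18.1967) (5.1286, 7.2584) (20.0176, 4.0328)]  |A|=92.8817
10. canonical 3-gon: [(12.2289, 18.1967) (5.1286, 7.2584) (20.0176, 4.0328)]
11. shoelace: 92.8817

Area of P1's cell: 92.8817 (3 vertices)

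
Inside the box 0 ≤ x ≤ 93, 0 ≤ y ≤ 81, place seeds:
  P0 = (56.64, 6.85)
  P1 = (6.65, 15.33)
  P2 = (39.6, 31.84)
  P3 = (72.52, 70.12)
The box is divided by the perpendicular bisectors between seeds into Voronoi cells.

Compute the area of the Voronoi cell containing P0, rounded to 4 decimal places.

1. box [0,93]×[0,81]: [(0, 0) (93, 0) (93, 81) (0, 81)]
2. ⊥bis P0·P1 via (31.645,11.09): [(29.7638, 0) (93, 0) (93, 81) (43.5041, 81)]  |A|=4565.6514
3. ⊥bis P0·P2 via (48.12,19.345): [(31.0736, 7.7215) (29.7638, 0) (93, 0) (93, 49.9474)]  |A|=1790.673
4. ⊥bis P0·P3 via (64.58,38.485): [(73.0661, 36.3551) (31.0736, 7.7215) (29.7638, 0) (93, 0) (93, 31.3519)]  |A|=1605.3326
5. canonical 5-gon: [(73.0661, 36.3551) (31.0736, 7.7215) (29.7638, 0) (93, 0) (93, 31.3519)]
6. shoelace: 1605.3326

Area of P0's cell: 1605.3326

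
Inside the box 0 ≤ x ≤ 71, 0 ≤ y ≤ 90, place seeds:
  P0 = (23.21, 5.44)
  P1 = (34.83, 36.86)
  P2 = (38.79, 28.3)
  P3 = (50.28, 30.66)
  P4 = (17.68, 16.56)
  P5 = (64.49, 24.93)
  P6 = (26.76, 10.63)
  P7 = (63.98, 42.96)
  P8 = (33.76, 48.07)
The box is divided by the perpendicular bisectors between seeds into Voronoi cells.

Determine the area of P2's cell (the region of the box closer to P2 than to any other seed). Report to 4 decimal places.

1. box [0,71]×[0,90]: [(0, 0) (71, 0) (71, 90) (0, 90)]
2. ⊥bis P2·P0 via (31,16.87): [(0, 37.9977) (55.7528, 0) (71, 0) (71, 90) (0, 90)]  |A|=5330.7605
3. ⊥bis P2·P1 via (36.81,32.58): [(19.6185, 24.6269) (55.7528, 0) (71, 0) (71, 48.3969)]  |A|=1431.0976
4. ⊥bis P2·P3 via (44.535,29.48): [(43.2832, 35.5746) (19.6185, 24.6269) (49.7497, 4.0913)]  |A|=407.9178
5. ⊥bis P2·P4 via (28.235,22.43): [(43.2832, 35.5746) (25.5, 27.3478) (31.5268, 16.511) (49.7497, 4.0913)]  |A|=367.8503
6. ⊥bis P2·P5 via (51.64,26.615): [(49.1008, 7.2508) (43.2832, 35.5746) (25.5, 27.3478) (31.5268, 16.511) (48.7737, 4.7565)]  |A|=366.5243
7. ⊥bis P2·P6 via (32.775,19.465): [(48.8383, 8.5289) (43.2832, 35.5746) (25.5, 27.3478) (28.1223, 22.6326)]  |A|=293.6774
8. ⊥bis P2·P7 via (51.385,35.63): [(48.8383, 8.5289) (43.2832, 35.5746) (25.5, 27.3478) (28.1223, 22.6326)]  |A|=293.6774
9. ⊥bis P2·P8 via (36.275,38.185): [(48.8383, 8.5289) (43.2832, 35.5746) (25.5, 27.3478) (28.1223, 22.6326)]  |A|=293.6774
10. canonical 4-gon: [(48.8383, 8.5289) (43.2832, 35.5746) (25.5, 27.3478) (28.1223, 22.6326)]
11. shoelace: 293.6774

Area of P2's cell: 293.6774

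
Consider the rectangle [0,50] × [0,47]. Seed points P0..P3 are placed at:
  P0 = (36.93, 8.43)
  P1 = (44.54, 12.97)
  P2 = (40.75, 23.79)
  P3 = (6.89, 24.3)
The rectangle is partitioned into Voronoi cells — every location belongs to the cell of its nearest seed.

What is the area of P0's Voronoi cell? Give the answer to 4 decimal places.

Area of P0's cell: 431.1634

1. box [0,50]×[0,47]: [(0, 0) (50, 0) (50, 47) (0, 47)]
2. ⊥bis P0·P1 via (40.735,10.7): [(0, 0) (47.1184, 0) (19.079, 47) (0, 47)]  |A|=1555.6404
3. ⊥bis P0·P2 via (38.84,16.11): [(0, 25.7694) (0, 0) (47.1184, 0) (37.2753, 16.4991)]  |A|=868.9887
4. ⊥bis P0·P3 via (21.91,16.365): [(23.757, 19.8611) (13.2644, 0) (47.1184, 0) (37.2753, 16.4991)]  |A|=431.1634
5. canonical 4-gon: [(23.757, 19.8611) (13.2644, 0) (47.1184, 0) (37.2753, 16.4991)]
6. shoelace: 431.1634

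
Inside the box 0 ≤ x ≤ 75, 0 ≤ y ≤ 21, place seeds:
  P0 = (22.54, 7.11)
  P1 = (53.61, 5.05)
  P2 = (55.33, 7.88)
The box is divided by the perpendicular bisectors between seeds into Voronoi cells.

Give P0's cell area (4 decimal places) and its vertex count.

Area of P0's cell: 804.6196 (5 vertices)

1. box [0,75]×[0,21]: [(0, 0) (75, 0) (75, 21) (0, 21)]
2. ⊥bis P0·P1 via (38.075,6.08): [(0, 0) (37.6719, 0) (39.0642, 21) (0, 21)]  |A|=805.7291
3. ⊥bis P0·P2 via (38.935,7.495): [(0, 0) (37.6719, 0) (38.7346, 16.0286) (38.6179, 21) (0, 21)]  |A|=804.6196
4. canonical 5-gon: [(0, 0) (37.6719, 0) (38.7346, 16.0286) (38.6179, 21) (0, 21)]
5. shoelace: 804.6196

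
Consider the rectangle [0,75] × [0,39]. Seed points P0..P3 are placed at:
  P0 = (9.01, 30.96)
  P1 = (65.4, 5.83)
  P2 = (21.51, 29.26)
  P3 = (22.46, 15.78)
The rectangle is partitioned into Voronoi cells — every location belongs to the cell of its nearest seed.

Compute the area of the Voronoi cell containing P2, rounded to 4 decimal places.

Area of P2's cell: 560.2860

1. box [0,75]×[0,39]: [(0, 0) (75, 0) (75, 39) (0, 39)]
2. ⊥bis P2·P0 via (15.26,30.11): [(11.165, 0) (75, 0) (75, 39) (16.469, 39)]  |A|=2386.1354
3. ⊥bis P2·P1 via (43.455,17.545): [(11.165, 0) (34.0889, 0) (54.9084, 39) (16.469, 39)]  |A|=1196.5827
4. ⊥bis P2·P3 via (21.985,22.52): [(14.1527, 21.968) (47.054, 24.2867) (54.9084, 39) (16.469, 39)]  |A|=560.286
5. canonical 4-gon: [(14.1527, 21.968) (47.054, 24.2867) (54.9084, 39) (16.469, 39)]
6. shoelace: 560.286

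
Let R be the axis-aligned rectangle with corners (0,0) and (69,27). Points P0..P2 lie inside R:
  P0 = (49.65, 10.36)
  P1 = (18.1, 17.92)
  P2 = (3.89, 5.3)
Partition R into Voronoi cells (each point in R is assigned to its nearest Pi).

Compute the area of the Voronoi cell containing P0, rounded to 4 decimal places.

1. box [0,69]×[0,27]: [(0, 0) (69, 0) (69, 27) (0, 27)]
2. ⊥bis P0·P1 via (33.875,14.14): [(30.4868, 0) (69, 0) (69, 27) (36.9565, 27)]  |A|=952.5156
3. ⊥bis P0·P2 via (26.77,7.83): [(30.4868, 0) (69, 0) (69, 27) (36.9565, 27)]  |A|=952.5156
4. canonical 4-gon: [(30.4868, 0) (69, 0) (69, 27) (36.9565, 27)]
5. shoelace: 952.5156

Area of P0's cell: 952.5156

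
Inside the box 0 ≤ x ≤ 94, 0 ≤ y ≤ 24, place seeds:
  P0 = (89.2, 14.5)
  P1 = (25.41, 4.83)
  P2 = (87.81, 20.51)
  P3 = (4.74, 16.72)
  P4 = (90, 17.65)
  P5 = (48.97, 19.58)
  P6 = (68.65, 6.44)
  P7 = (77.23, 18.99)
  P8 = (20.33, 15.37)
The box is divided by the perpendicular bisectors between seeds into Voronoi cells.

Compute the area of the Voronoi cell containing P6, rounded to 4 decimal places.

Area of P6's cell: 368.7531

1. box [0,94]×[0,24]: [(0, 0) (94, 0) (94, 24) (0, 24)]
2. ⊥bis P6·P0 via (78.925,10.47): [(0, 0) (83.0315, 0) (73.6183, 24) (0, 24)]  |A|=1879.7979
3. ⊥bis P6·P1 via (47.03,5.635): [(47.2398, 0) (83.0315, 0) (73.6183, 24) (46.3462, 24)]  |A|=756.7658
4. ⊥bis P6·P2 via (78.23,13.475): [(47.2398, 0) (83.0315, 0) (77.192, 14.8885) (70.501, 24) (46.3462, 24)]  |A|=742.5642
5. ⊥bis P6·P3 via (36.695,11.58): [(47.2398, 0) (83.0315, 0) (77.192, 14.8885) (70.501, 24) (46.3462, 24)]  |A|=742.5642
6. ⊥bis P6·P4 via (79.325,12.045): [(47.2398, 0) (83.0315, 0) (77.192, 14.8885) (70.501, 24) (46.3462, 24)]  |A|=742.5642
7. ⊥bis P6·P5 via (58.81,13.01): [(50.1234, 0) (83.0315, 0) (77.192, 14.8885) (70.501, 24) (66.1478, 24)]  |A|=470.3409
8. ⊥bis P6·P7 via (72.94,12.715): [(63.1032, 19.4401) (50.1234, 0) (83.0315, 0) (79.9147, 7.9466)]  |A|=368.7531
9. ⊥bis P6·P8 via (44.49,10.905): [(63.1032, 19.4401) (50.1234, 0) (83.0315, 0) (79.9147, 7.9466)]  |A|=368.7531
10. canonical 4-gon: [(63.1032, 19.4401) (50.1234, 0) (83.0315, 0) (79.9147, 7.9466)]
11. shoelace: 368.7531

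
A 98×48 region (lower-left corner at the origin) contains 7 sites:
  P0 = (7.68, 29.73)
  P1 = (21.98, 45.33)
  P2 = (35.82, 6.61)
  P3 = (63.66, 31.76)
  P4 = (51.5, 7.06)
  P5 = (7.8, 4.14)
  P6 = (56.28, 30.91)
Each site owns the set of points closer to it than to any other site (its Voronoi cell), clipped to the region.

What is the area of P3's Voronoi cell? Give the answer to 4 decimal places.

Area of P3's cell: 1493.3032

1. box [0,98]×[0,48]: [(0, 0) (98, 0) (98, 48) (0, 48)]
2. ⊥bis P3·P0 via (35.67,30.745): [(36.7849, 0) (98, 0) (98, 48) (35.0443, 48)]  |A|=2980.0995
3. ⊥bis P3·P1 via (42.82,38.545): [(36.1321, 18.0031) (36.7849, 0) (98, 0) (98, 48) (45.8983, 48)]  |A|=2817.3059
4. ⊥bis P3·P2 via (49.74,19.185): [(40.0199, 29.9447) (67.0713, 0) (98, 0) (98, 48) (45.8983, 48)]  |A|=2324.9527
5. ⊥bis P3·P4 via (57.58,19.41): [(40.0199, 29.9447) (43.0944, 26.5413) (97.0066, 0) (98, 0) (98, 48) (45.8983, 48)]  |A|=1927.6913
6. ⊥bis P3·P5 via (35.73,17.95): [(40.0199, 29.9447) (43.0944, 26.5413) (97.0066, 0) (98, 0) (98, 48) (45.8983, 48)]  |A|=1927.6913
7. ⊥bis P3·P6 via (59.97,31.335): [(61.5697, 17.4458) (97.0066, 0) (98, 0) (98, 48) (58.0506, 48)]  |A|=1493.3032
8. canonical 5-gon: [(61.5697, 17.4458) (97.0066, 0) (98, 0) (98, 48) (58.0506, 48)]
9. shoelace: 1493.3032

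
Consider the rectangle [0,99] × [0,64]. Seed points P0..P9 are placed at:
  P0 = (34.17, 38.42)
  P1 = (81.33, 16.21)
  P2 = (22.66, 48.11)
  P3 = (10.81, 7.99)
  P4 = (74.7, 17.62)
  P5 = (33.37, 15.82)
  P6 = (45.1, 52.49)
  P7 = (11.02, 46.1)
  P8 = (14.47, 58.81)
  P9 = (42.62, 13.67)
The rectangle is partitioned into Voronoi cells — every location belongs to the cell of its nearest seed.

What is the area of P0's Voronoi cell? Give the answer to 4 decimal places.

1. box [0,99]×[0,64]: [(0, 0) (99, 0) (99, 64) (0, 64)]
2. ⊥bis P0·P1 via (57.75,27.315): [(0, 0) (44.886, 0) (75.0268, 64) (0, 64)]  |A|=3837.2096
3. ⊥bis P0·P2 via (28.415,43.265): [(0, 9.513) (0, 0) (44.886, 0) (75.0268, 64) (45.8713, 64)]  |A|=2587.5151
4. ⊥bis P0·P3 via (22.49,23.205): [(15.8307, 28.3171) (46.9657, 4.4159) (75.0268, 64) (45.8713, 64)]  |A|=1783.0975
5. ⊥bis P0·P4 via (54.435,28.02): [(15.8307, 28.3171) (43.634, 6.9736) (72.8999, 64) (45.8713, 64)]  |A|=1587.3102
6. ⊥bis P0·P5 via (33.77,27.12): [(15.8307, 28.3171) (16.5983, 27.7278) (53.6127, 26.4176) (72.8999, 64) (45.8713, 64)]  |A|=1220.9184
7. ⊥bis P0·P6 via (39.635,45.455): [(33.9661, 49.8588) (15.8307, 28.3171) (16.5983, 27.7278) (53.6127, 26.4176) (56.6137, 32.2654)]  |A|=527.1882
8. ⊥bis P0·P7 via (22.595,42.26): [(33.9661, 49.8588) (19.3603, 32.5097) (17.7603, 27.6867) (53.6127, 26.4176) (56.6137, 32.2654)]  |A|=521.7041
9. ⊥bis P0·P8 via (24.32,48.615): [(33.9661, 49.8588) (19.3603, 32.5097) (17.7603, 27.6867) (53.6127, 26.4176) (56.6137, 32.2654)]  |A|=521.7041
10. ⊥bis P0·P9 via (38.395,26.045): [(33.9661, 49.8588) (19.3603, 32.5097) (17.7603, 27.6867) (40.8134, 26.8707) (56.6136, 32.2651) (56.6137, 32.2654)]  |A|=483.6027
11. canonical 6-gon: [(33.9661, 49.8588) (19.3603, 32.5097) (17.7603, 27.6867) (40.8134, 26.8707) (56.6136, 32.2651) (56.6137, 32.2654)]
12. shoelace: 483.6027

Area of P0's cell: 483.6027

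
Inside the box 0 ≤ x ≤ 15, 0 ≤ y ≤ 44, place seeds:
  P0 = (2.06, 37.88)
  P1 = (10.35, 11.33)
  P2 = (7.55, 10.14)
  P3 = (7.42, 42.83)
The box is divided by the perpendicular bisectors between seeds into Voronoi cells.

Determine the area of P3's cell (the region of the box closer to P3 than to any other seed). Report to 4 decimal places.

Area of P3's cell: 100.5259

1. box [0,15]×[0,44]: [(0, 0) (15, 0) (15, 44) (0, 44)]
2. ⊥bis P3·P0 via (4.74,40.355): [(15, 29.2452) (15, 44) (1.3738, 44)]  |A|=100.5259
3. ⊥bis P3·P1 via (8.885,27.08): [(15, 29.2452) (15, 44) (1.3738, 44)]  |A|=100.5259
4. ⊥bis P3·P2 via (7.485,26.485): [(15, 29.2452) (15, 44) (1.3738, 44)]  |A|=100.5259
5. canonical 3-gon: [(15, 29.2452) (15, 44) (1.3738, 44)]
6. shoelace: 100.5259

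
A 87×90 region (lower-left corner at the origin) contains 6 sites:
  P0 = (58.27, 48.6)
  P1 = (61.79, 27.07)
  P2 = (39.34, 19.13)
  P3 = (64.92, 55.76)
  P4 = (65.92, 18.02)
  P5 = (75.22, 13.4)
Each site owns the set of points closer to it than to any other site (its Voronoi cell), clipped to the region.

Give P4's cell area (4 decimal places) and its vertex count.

Area of P4's cell: 363.3465 (4 vertices)

1. box [0,87]×[0,90]: [(0, 0) (87, 0) (87, 90) (0, 90)]
2. ⊥bis P4·P0 via (62.095,33.31): [(0, 17.7761) (0, 0) (87, 0) (87, 39.5403)]  |A|=2493.2642
3. ⊥bis P4·P1 via (63.855,22.545): [(14.4525, 0) (87, 0) (87, 33.1073)]  |A|=1200.9258
4. ⊥bis P4·P2 via (52.63,18.575): [(52.5809, 17.4) (51.8543, 0) (87, 0) (87, 33.1073)]  |A|=875.5296
5. ⊥bis P4·P3 via (65.42,36.89): [(52.5809, 17.4) (51.8543, 0) (87, 0) (87, 33.1073)]  |A|=875.5296
6. ⊥bis P4·P5 via (70.57,15.71): [(76.9295, 28.5116) (52.5809, 17.4) (51.8543, 0) (62.7657, 0)]  |A|=363.3465
7. canonical 4-gon: [(76.9295, 28.5116) (52.5809, 17.4) (51.8543, 0) (62.7657, 0)]
8. shoelace: 363.3465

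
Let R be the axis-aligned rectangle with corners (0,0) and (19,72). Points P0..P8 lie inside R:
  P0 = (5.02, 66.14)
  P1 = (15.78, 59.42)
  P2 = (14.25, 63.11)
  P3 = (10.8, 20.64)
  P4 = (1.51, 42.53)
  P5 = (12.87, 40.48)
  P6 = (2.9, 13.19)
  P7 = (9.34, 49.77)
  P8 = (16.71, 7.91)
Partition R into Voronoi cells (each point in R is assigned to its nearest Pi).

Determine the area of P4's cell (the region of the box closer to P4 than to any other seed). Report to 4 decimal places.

Area of P4's cell: 118.5462

1. box [0,19]×[0,72]: [(0, 0) (19, 0) (19, 72) (0, 72)]
2. ⊥bis P4·P0 via (3.265,54.335): [(0, 54.8204) (0, 0) (19, 0) (19, 51.9957)]  |A|=1014.7533
3. ⊥bis P4·P1 via (8.645,50.975): [(4.9677, 54.0819) (0, 54.8204) (0, 0) (19, 0) (19, 42.2263)]  |A|=946.2093
4. ⊥bis P4·P2 via (7.88,52.82): [(4.9677, 54.0819) (0, 54.8204) (0, 0) (19, 0) (19, 42.2263)]  |A|=946.2093
5. ⊥bis P4·P3 via (6.155,31.585): [(4.9677, 54.0819) (0, 54.8204) (0, 28.9729) (19, 37.0363) (19, 42.2263)]  |A|=319.1219
6. ⊥bis P4·P5 via (7.19,41.505): [(8.8653, 50.7888) (4.9677, 54.0819) (0, 54.8204) (0, 28.9729) (5.3372, 31.2379)]  |A|=169.4918
7. ⊥bis P4·P6 via (2.205,27.86): [(8.8653, 50.7888) (4.9677, 54.0819) (0, 54.8204) (0, 28.9729) (5.3372, 31.2379)]  |A|=169.4918
8. ⊥bis P4·P7 via (5.425,46.15): [(7.6031, 43.7944) (0, 52.0171) (0, 28.9729) (5.3372, 31.2379)]  |A|=118.5462
9. ⊥bis P4·P8 via (9.11,25.22): [(7.6031, 43.7944) (0, 52.0171) (0, 28.9729) (5.3372, 31.2379)]  |A|=118.5462
10. canonical 4-gon: [(7.6031, 43.7944) (0, 52.0171) (0, 28.9729) (5.3372, 31.2379)]
11. shoelace: 118.5462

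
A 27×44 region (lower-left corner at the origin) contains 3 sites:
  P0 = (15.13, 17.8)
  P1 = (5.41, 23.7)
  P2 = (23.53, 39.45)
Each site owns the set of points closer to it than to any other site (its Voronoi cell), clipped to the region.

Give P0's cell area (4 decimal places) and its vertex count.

Area of P0's cell: 577.7597 (5 vertices)

1. box [0,27]×[0,44]: [(0, 0) (27, 0) (27, 44) (0, 44)]
2. ⊥bis P0·P1 via (10.27,20.75): [(0, 3.8306) (0, 0) (27, 0) (27, 44) (24.3827, 44)]  |A|=698.2818
3. ⊥bis P0·P2 via (19.33,28.625): [(15.8659, 29.969) (0, 3.8306) (0, 0) (27, 0) (27, 25.6491)]  |A|=577.7597
4. canonical 5-gon: [(15.8659, 29.969) (0, 3.8306) (0, 0) (27, 0) (27, 25.6491)]
5. shoelace: 577.7597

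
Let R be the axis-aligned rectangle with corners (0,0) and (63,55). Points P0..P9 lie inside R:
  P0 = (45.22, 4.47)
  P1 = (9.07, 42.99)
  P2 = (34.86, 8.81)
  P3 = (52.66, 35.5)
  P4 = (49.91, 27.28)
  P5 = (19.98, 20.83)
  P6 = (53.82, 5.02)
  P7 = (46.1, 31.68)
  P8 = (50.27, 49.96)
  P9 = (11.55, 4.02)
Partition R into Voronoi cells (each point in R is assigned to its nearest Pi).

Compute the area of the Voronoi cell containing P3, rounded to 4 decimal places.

Area of P3's cell: 207.1006

1. box [0,63]×[0,55]: [(0, 0) (63, 0) (63, 55) (0, 55)]
2. ⊥bis P3·P0 via (48.94,19.985): [(0, 31.7192) (63, 16.6139) (63, 55) (0, 55)]  |A|=1942.5071
3. ⊥bis P3·P1 via (30.865,39.245): [(28.4017, 24.9094) (63, 16.6139) (63, 55) (33.5722, 55)]  |A|=1106.7973
4. ⊥bis P3·P2 via (43.76,22.155): [(29.5561, 31.6278) (45.9326, 20.7061) (63, 16.6139) (63, 55) (33.5722, 55)]  |A|=1045.4819
5. ⊥bis P3·P4 via (51.285,31.39): [(30.6987, 38.2771) (63, 27.4707) (63, 55) (33.5722, 55)]  |A|=690.6741
6. ⊥bis P3·P5 via (36.32,28.165): [(30.9982, 40.0202) (31.9719, 37.8512) (63, 27.4707) (63, 55) (33.5722, 55)]  |A|=689.5007
7. ⊥bis P3·P6 via (53.24,20.26): [(30.9982, 40.0202) (31.9719, 37.8512) (63, 27.4707) (63, 55) (33.5722, 55)]  |A|=689.5007
8. ⊥bis P3·P7 via (49.38,33.59): [(50.5101, 31.6492) (63, 27.4707) (63, 55) (36.9126, 55)]  |A|=476.4988
9. ⊥bis P3·P8 via (51.465,42.73): [(44.708, 41.6132) (50.5101, 31.6492) (63, 27.4707) (63, 44.6365)]  |A|=207.1006
10. ⊥bis P3·P9 via (32.105,19.76): [(44.708, 41.6132) (50.5101, 31.6492) (63, 27.4707) (63, 44.6365)]  |A|=207.1006
11. canonical 4-gon: [(44.708, 41.6132) (50.5101, 31.6492) (63, 27.4707) (63, 44.6365)]
12. shoelace: 207.1006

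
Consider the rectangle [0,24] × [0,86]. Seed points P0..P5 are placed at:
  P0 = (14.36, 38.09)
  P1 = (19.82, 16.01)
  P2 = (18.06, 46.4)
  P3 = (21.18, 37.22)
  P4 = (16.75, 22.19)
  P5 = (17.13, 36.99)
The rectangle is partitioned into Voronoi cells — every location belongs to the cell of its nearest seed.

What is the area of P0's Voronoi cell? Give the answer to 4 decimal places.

1. box [0,24]×[0,86]: [(0, 0) (24, 0) (24, 86) (0, 86)]
2. ⊥bis P0·P1 via (17.09,27.05): [(0, 22.8239) (24, 28.7587) (24, 86) (0, 86)]  |A|=1445.008
3. ⊥bis P0·P2 via (16.21,42.245): [(0, 49.4624) (0, 22.8239) (24, 28.7587) (24, 38.7765)]  |A|=439.8758
4. ⊥bis P0·P3 via (17.77,37.655): [(18.2402, 41.3411) (0, 49.4624) (0, 22.8239) (16.3952, 26.8782)]  |A|=357.7671
5. ⊥bis P0·P4 via (15.555,30.14): [(16.8359, 30.3325) (18.2402, 41.3411) (0, 49.4624) (0, 27.8019)]  |A|=288.4391
6. ⊥bis P0·P5 via (15.745,37.54): [(12.6319, 29.7006) (17.4026, 41.714) (0, 49.4624) (0, 27.8019)]  |A|=259.8216
7. canonical 4-gon: [(12.6319, 29.7006) (17.4026, 41.714) (0, 49.4624) (0, 27.8019)]
8. shoelace: 259.8216

Area of P0's cell: 259.8216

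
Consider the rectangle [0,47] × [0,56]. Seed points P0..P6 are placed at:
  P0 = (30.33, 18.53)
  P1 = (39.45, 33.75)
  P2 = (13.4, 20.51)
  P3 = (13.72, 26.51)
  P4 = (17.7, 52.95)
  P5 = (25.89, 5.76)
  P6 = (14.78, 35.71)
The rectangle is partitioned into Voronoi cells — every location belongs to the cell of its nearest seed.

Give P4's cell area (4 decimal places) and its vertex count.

Area of P4's cell: 394.1786 (4 vertices)

1. box [0,47]×[0,56]: [(0, 0) (47, 0) (47, 56) (0, 56)]
2. ⊥bis P4·P0 via (24.015,35.74): [(0, 26.928) (47, 44.1741) (47, 56) (0, 56)]  |A|=961.1017
3. ⊥bis P4·P1 via (28.575,43.35): [(0, 26.928) (20.8234, 34.5689) (39.7419, 56) (0, 56)]  |A|=728.5456
4. ⊥bis P4·P2 via (15.55,36.73): [(0, 38.7912) (21.9789, 35.8778) (39.7419, 56) (0, 56)]  |A|=588.9617
5. ⊥bis P4·P3 via (15.71,39.73): [(0, 42.0948) (24.2452, 38.4452) (39.7419, 56) (0, 56)]  |A|=517.3979
6. ⊥bis P4·P5 via (21.795,29.355): [(0, 42.0948) (24.2452, 38.4452) (39.7419, 56) (0, 56)]  |A|=517.3979
7. ⊥bis P4·P6 via (16.24,44.33): [(0, 47.0806) (27.7232, 42.3851) (39.7419, 56) (0, 56)]  |A|=394.1786
8. canonical 4-gon: [(0, 47.0806) (27.7232, 42.3851) (39.7419, 56) (0, 56)]
9. shoelace: 394.1786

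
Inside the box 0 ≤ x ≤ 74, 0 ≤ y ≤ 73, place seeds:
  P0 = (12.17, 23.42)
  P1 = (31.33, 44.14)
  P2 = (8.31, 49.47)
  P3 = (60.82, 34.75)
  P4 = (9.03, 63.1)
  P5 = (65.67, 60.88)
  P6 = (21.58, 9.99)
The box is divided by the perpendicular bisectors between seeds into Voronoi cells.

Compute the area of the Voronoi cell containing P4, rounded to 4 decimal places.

1. box [0,74]×[0,73]: [(0, 0) (74, 0) (74, 73) (0, 73)]
2. ⊥bis P4·P0 via (10.6,43.26): [(0, 42.4212) (74, 48.277) (74, 73) (0, 73)]  |A|=2046.1656
3. ⊥bis P4·P1 via (20.18,53.62): [(0, 42.4212) (11.4273, 43.3255) (36.6573, 73) (0, 73)]  |A|=718.612
4. ⊥bis P4·P2 via (8.67,56.285): [(0, 56.743) (21.8537, 55.5886) (36.6573, 73) (0, 73)]  |A|=496.7665
5. ⊥bis P4·P3 via (34.925,48.925): [(0, 56.743) (21.8537, 55.5886) (36.6573, 73) (0, 73)]  |A|=496.7665
6. ⊥bis P4·P5 via (37.35,61.99): [(0, 56.743) (21.8537, 55.5886) (36.6573, 73) (0, 73)]  |A|=496.7665
7. ⊥bis P4·P6 via (15.305,36.545): [(0, 56.743) (21.8537, 55.5886) (36.6573, 73) (0, 73)]  |A|=496.7665
8. canonical 4-gon: [(0, 56.743) (21.8537, 55.5886) (36.6573, 73) (0, 73)]
9. shoelace: 496.7665

Area of P4's cell: 496.7665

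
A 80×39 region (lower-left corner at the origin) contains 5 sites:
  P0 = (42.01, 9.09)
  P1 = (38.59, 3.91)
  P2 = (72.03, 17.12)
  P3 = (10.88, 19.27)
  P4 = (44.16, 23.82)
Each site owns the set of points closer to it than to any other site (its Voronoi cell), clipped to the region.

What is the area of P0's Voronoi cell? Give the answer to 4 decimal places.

Area of P0's cell: 343.2893

1. box [0,80]×[0,39]: [(0, 0) (80, 0) (80, 39) (0, 39)]
2. ⊥bis P0·P1 via (40.3,6.5): [(0, 33.1073) (50.145, 0) (80, 0) (80, 39) (0, 39)]  |A|=2289.9158
3. ⊥bis P0·P2 via (57.02,13.105): [(0, 33.1073) (50.145, 0) (60.5254, 0) (50.0934, 39) (0, 39)]  |A|=1326.9829
4. ⊥bis P0·P3 via (26.445,14.18): [(26.8397, 15.3869) (50.145, 0) (60.5254, 0) (50.0934, 39) (34.5615, 39)]  |A|=839.8523
5. ⊥bis P0·P4 via (43.085,16.455): [(27.9131, 18.6695) (26.8397, 15.3869) (50.145, 0) (60.5254, 0) (56.6537, 14.4745)]  |A|=343.2893
6. canonical 5-gon: [(27.9131, 18.6695) (26.8397, 15.3869) (50.145, 0) (60.5254, 0) (56.6537, 14.4745)]
7. shoelace: 343.2893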